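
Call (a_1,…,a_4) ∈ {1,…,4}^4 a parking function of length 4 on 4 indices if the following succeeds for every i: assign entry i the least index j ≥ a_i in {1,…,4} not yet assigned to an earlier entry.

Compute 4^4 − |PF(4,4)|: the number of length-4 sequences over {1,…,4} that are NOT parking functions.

131

#PF = (4+1−4)·(4+1)^{4−1} = 1 · 125 = 125 (Pollak)
Check (4,2,4,3) → sorted (2,3,4,4): b_1=2>1, not a PF.
4^4 − 125 = 256 − 125 = 131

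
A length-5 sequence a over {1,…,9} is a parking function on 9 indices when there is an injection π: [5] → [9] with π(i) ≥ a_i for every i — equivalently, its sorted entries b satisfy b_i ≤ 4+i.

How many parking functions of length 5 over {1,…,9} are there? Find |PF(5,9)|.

|PF(5,9)| = 5·10^4 = 5·10000 = 50000 [KW]
One tuple (1,4,5,9,5) → sorted (1,4,5,5,9): b_i ≤ 4+i ∀i, a PF.

50000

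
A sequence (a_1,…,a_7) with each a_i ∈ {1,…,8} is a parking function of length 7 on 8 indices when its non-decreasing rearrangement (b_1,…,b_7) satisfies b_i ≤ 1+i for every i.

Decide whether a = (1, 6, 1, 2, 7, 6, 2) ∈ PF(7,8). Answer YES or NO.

Rearranged: b = (1, 1, 2, 2, 6, 6, 7).
  b_1=1 ≤ 2
  b_2=1 ≤ 3
  b_3=2 ≤ 4
  b_4=2 ≤ 5
  b_5=6 ≤ 6
  b_6=6 ≤ 7
  b_7=7 ≤ 8
All bounds hold ⇒ YES

YES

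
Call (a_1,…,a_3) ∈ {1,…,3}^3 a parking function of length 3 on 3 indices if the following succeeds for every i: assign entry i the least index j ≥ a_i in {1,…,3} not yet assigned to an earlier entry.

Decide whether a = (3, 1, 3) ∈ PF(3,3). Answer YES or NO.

NO

Order a: b = (1, 3, 3).
  b_1=1 ≤ 1
  b_2=3 > 2
  fails at i=2 ⇒ NO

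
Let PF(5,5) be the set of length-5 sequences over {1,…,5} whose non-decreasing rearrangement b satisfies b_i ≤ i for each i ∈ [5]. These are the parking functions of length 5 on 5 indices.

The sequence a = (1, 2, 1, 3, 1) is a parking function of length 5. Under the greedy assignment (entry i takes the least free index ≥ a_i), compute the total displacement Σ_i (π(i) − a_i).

Σπ = 5·6/2 = 15 (π permutes [5]); Σa = 1+2+1+3+1 = 8; disp = 15−8 = 7.

7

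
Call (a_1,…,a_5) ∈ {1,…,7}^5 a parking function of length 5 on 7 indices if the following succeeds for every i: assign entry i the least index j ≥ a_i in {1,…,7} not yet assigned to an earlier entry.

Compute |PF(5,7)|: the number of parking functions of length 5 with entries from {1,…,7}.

Count = 3·8^4 = 3·4096 = 12288 [KW]
Example (1,5,6,6,3) → sorted (1,3,5,6,6): b_i ≤ 2+i ∀i, a PF.

12288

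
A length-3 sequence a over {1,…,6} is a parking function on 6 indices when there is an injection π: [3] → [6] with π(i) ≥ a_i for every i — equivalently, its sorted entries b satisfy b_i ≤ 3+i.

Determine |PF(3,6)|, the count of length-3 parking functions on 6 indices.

Count = (6−3+1)·(6+1)^(3−1) = 4·49 = 196 (Konheim–Weiss)
Check (2,1,2) → sorted (1,2,2): b_i ≤ 3+i ∀i, a PF.

196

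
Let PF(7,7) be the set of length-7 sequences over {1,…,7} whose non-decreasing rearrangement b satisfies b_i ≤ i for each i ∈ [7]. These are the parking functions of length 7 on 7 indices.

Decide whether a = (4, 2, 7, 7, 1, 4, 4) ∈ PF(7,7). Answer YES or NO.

NO

Rearranged: b = (1, 2, 4, 4, 4, 7, 7).
  b_1=1 ≤ 1
  b_2=2 ≤ 2
  b_3=4 > 3
  fails at i=3 ⇒ NO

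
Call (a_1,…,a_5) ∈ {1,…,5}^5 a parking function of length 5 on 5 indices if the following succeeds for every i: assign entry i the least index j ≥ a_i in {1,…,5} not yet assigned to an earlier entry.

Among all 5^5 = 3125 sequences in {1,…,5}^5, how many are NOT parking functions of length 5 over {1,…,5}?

|PF(5,5)| = (5+1−5)·(5+1)^{5−1} = 1·1296 = 1296 (Pollak)
Example (2,2,4,4,2) → sorted (2,2,2,4,4): b_1=2>1, not a PF.
Total 3125; non-PF = 3125−1296 = 1829

1829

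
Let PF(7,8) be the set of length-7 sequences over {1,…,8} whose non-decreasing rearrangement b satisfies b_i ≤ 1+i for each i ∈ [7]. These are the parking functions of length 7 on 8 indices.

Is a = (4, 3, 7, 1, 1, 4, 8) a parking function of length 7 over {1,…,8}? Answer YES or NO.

YES

Order a: b = (1, 1, 3, 4, 4, 7, 8).
  b_1=1 ≤ 2
  b_2=1 ≤ 3
  b_3=3 ≤ 4
  b_4=4 ≤ 5
  b_5=4 ≤ 6
  b_6=7 ≤ 7
  b_7=8 ≤ 8
All bounds hold ⇒ YES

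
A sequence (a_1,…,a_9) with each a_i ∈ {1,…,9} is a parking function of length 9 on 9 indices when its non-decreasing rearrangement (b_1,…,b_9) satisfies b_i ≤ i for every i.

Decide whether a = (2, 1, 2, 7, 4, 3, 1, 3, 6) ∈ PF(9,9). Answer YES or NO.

YES

Order a: b = (1, 1, 2, 2, 3, 3, 4, 6, 7).
  b_1=1 ≤ 1
  b_2=1 ≤ 2
  b_3=2 ≤ 3
  b_4=2 ≤ 4
  b_5=3 ≤ 5
  b_6=3 ≤ 6
  b_7=4 ≤ 7
  b_8=6 ≤ 8
  b_9=7 ≤ 9
All bounds hold ⇒ YES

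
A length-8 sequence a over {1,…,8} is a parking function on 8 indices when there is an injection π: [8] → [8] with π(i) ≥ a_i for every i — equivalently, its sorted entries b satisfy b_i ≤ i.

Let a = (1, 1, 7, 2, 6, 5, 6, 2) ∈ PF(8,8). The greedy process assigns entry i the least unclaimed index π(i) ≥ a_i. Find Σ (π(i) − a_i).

Σπ = 8·9/2 = 36 (π permutes [8]); Σa = 1+1+7+2+6+5+6+2 = 30; disp = 36−30 = 6.

6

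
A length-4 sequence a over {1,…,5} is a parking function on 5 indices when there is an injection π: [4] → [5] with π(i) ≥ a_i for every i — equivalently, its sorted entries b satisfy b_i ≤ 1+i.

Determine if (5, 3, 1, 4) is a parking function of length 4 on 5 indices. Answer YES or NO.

Order a: b = (1, 3, 4, 5).
  b_1=1 ≤ 2
  b_2=3 ≤ 3
  b_3=4 ≤ 4
  b_4=5 ≤ 5
All bounds hold ⇒ YES

YES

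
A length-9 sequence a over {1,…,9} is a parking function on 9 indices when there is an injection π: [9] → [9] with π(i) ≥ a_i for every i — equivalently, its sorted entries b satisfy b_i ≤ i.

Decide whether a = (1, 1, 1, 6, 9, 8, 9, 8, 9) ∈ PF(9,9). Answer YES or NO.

NO

Order a: b = (1, 1, 1, 6, 8, 8, 9, 9, 9).
  b_1=1 ≤ 1
  b_2=1 ≤ 2
  b_3=1 ≤ 3
  b_4=6 > 4
  fails at i=4 ⇒ NO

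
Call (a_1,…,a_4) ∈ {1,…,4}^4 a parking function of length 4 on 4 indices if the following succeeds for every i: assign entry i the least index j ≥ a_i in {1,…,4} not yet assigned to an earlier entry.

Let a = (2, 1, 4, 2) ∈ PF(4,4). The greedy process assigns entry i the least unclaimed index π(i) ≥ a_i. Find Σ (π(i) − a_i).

Σπ = 10 ({1..4} each once); Σa = 2+1+4+2 = 9; disp = 10−9 = 1.

1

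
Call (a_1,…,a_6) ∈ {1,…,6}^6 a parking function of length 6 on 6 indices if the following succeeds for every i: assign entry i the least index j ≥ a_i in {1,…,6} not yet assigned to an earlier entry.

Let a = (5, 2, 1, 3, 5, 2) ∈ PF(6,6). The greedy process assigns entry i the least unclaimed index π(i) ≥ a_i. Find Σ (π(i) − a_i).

Σπ(i) = 1+…+6 = 21; Σa = 5+2+1+3+5+2 = 18; disp = 21−18 = 3.

3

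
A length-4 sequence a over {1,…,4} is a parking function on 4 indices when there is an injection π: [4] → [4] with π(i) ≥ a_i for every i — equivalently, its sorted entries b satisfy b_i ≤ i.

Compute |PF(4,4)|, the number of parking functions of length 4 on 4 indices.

#PF = (4+1−4)·(4+1)^{4−1} = 1 · 125 = 125 (Pollak)
One tuple (4,1,3,2) → sorted (1,2,3,4): b_i ≤ i ∀i, a PF.

125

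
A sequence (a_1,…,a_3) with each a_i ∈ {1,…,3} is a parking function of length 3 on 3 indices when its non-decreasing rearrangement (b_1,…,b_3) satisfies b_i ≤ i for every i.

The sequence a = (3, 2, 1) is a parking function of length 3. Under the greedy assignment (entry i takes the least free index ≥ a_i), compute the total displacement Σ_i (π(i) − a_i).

0

Σπ(i) = 1+…+3 = 6; Σa = 3+2+1 = 6; disp = 6−6 = 0.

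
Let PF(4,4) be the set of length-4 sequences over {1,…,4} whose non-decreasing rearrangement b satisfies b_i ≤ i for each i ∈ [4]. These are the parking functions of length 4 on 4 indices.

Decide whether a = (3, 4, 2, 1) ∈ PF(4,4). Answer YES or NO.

YES

Rearranged: b = (1, 2, 3, 4).
  b_1=1 ≤ 1
  b_2=2 ≤ 2
  b_3=3 ≤ 3
  b_4=4 ≤ 4
All bounds hold ⇒ YES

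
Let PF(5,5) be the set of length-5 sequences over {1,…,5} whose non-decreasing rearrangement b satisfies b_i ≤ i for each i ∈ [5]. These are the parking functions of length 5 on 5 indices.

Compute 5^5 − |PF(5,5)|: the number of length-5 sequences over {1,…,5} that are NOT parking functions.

|PF| = (5−5+1)·(5+1)^(5−1) = 1×1296 = 1296
E.g. (4,4,3,4,2) → sorted (2,3,4,4,4): b_1=2>1, not a PF.
5^5 − 1296 = 3125 − 1296 = 1829

1829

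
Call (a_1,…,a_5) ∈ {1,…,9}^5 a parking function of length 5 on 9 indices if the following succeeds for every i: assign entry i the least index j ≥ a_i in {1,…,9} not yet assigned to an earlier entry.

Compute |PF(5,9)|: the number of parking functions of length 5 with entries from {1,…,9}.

Count = 5·10^4 = 5·10000 = 50000 [KW]
Check (5,6,5,4,2) → sorted (2,4,5,5,6): b_i ≤ 4+i ∀i, a PF.

50000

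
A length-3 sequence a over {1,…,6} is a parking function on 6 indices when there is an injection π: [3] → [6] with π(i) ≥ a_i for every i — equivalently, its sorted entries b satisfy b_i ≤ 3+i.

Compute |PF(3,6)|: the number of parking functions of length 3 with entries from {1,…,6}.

196

|PF(3,6)| = (6+1−3)·(6+1)^{3−1} = 4 · 49 = 196 (Konheim–Weiss)
Example (4,1,3) → sorted (1,3,4): b_i ≤ 3+i ∀i, a PF.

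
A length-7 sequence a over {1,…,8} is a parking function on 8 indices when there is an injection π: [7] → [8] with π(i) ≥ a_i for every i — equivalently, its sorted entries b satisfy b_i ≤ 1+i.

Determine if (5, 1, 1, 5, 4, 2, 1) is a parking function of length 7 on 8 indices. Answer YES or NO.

Sorted: b = (1, 1, 1, 2, 4, 5, 5).
  b_1=1 ≤ 2
  b_2=1 ≤ 3
  b_3=1 ≤ 4
  b_4=2 ≤ 5
  b_5=4 ≤ 6
  b_6=5 ≤ 7
  b_7=5 ≤ 8
All bounds hold ⇒ YES

YES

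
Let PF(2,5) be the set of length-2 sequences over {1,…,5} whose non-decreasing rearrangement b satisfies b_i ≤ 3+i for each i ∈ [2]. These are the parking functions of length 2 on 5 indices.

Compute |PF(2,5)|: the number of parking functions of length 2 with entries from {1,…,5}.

24

Count = 4·6^1 = 4·6 = 24 (Pollak)
E.g. (1,5) → sorted (1,5): b_i ≤ 3+i ∀i, a PF.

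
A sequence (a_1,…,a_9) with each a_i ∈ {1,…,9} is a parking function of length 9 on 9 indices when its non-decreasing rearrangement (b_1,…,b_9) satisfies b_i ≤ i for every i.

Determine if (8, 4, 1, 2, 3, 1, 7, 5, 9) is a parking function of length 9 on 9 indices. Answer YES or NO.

YES

Rearranged: b = (1, 1, 2, 3, 4, 5, 7, 8, 9).
  b_1=1 ≤ 1
  b_2=1 ≤ 2
  b_3=2 ≤ 3
  b_4=3 ≤ 4
  b_5=4 ≤ 5
  b_6=5 ≤ 6
  b_7=7 ≤ 7
  b_8=8 ≤ 8
  b_9=9 ≤ 9
All bounds hold ⇒ YES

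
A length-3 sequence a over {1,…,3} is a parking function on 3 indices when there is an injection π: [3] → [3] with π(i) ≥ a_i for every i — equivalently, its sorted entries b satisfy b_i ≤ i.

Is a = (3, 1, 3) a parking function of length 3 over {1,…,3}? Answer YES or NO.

Order a: b = (1, 3, 3).
  b_1=1 ≤ 1
  b_2=3 > 2
  fails at i=2 ⇒ NO

NO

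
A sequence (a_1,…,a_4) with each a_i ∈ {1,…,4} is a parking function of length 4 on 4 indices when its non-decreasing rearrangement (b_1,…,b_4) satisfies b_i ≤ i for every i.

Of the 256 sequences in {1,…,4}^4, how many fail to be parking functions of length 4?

131

#PF = 1·5^3 = 1×125 = 125 (Pollak)
One tuple (4,3,1,4) → sorted (1,3,4,4): b_2=3>2, not a PF.
Total 256; non-PF = 256−125 = 131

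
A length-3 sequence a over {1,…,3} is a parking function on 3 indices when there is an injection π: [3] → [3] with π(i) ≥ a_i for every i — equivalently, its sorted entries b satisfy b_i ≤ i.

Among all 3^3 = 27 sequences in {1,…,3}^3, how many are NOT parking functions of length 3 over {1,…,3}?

#PF = 1·4^2 = 1×16 = 16 (Konheim–Weiss)
E.g. (2,3,3) → sorted (2,3,3): b_1=2>1, not a PF.
3^3 − 16 = 27 − 16 = 11

11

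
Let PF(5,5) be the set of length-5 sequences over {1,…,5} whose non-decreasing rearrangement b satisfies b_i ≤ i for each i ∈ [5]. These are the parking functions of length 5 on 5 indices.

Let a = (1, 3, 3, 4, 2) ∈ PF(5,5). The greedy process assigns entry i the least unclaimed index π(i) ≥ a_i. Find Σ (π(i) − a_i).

Σπ = 15 ({1..5} each once); Σa = 1+3+3+4+2 = 13; disp = 15−13 = 2.

2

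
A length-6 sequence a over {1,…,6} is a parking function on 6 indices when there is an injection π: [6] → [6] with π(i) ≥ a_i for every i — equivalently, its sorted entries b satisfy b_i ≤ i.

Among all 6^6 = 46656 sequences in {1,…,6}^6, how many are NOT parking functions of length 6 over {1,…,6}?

29849

#PF = (7−6)·7^(6−1) = 1×16807 = 16807
Example (6,6,4,5,2,1) → sorted (1,2,4,5,6,6): b_3=4>3, not a PF.
6^6 − 16807 = 46656 − 16807 = 29849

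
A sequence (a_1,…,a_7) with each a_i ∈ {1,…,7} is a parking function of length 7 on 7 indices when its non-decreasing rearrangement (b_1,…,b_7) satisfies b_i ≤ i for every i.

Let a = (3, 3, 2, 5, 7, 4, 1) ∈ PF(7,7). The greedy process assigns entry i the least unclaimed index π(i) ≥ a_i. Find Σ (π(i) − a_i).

Σπ(i) = 1+…+7 = 28; Σa = 3+3+2+5+7+4+1 = 25; disp = 28−25 = 3.

3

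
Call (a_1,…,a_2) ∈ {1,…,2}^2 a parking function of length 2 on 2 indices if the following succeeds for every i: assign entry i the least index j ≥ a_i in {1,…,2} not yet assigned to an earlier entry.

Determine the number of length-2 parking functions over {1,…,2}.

|PF(2,2)| = (2+1−2)·(2+1)^{2−1} = 1·3 = 3
Check (1,2) → sorted (1,2): b_i ≤ i ∀i, a PF.

3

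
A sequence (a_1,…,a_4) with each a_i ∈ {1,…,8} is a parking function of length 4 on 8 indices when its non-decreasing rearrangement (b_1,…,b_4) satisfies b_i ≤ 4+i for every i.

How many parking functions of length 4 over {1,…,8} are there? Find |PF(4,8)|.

3645

Count = (9−4)·9^(4−1) = 5×729 = 3645 (Pollak)
One tuple (5,7,6,7) → sorted (5,6,7,7): b_i ≤ 4+i ∀i, a PF.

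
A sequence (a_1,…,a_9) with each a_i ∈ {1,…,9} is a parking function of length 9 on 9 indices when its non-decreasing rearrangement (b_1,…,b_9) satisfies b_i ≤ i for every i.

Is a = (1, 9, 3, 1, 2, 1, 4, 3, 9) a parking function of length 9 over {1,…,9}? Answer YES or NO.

Order a: b = (1, 1, 1, 2, 3, 3, 4, 9, 9).
  b_1=1 ≤ 1
  b_2=1 ≤ 2
  b_3=1 ≤ 3
  b_4=2 ≤ 4
  b_5=3 ≤ 5
  b_6=3 ≤ 6
  b_7=4 ≤ 7
  b_8=9 > 8
  fails at i=8 ⇒ NO

NO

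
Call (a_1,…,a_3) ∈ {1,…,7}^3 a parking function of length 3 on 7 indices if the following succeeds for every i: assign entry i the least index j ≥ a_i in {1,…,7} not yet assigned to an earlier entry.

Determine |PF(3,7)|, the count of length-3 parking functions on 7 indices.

#PF = 5·8^2 = 5 · 64 = 320 [KW]
Example (6,7,2) → sorted (2,6,7): b_i ≤ 4+i ∀i, a PF.

320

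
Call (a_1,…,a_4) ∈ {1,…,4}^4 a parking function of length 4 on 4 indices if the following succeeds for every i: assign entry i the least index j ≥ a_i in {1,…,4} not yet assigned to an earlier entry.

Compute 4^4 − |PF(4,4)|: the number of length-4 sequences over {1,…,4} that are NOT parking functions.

|PF(4,4)| = (4−4+1)·(4+1)^(4−1) = 1 · 125 = 125 [KW]
E.g. (3,3,2,3) → sorted (2,3,3,3): b_1=2>1, not a PF.
So 256 − 125 = 131 fail.

131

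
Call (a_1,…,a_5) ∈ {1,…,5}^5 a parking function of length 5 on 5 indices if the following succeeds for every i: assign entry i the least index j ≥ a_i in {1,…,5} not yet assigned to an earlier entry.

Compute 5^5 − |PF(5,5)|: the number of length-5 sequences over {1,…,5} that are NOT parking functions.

1829

|PF| = (5−5+1)·(5+1)^(5−1) = 1×1296 = 1296
E.g. (5,5,5,4,2) → sorted (2,4,5,5,5): b_1=2>1, not a PF.
5^5 − 1296 = 3125 − 1296 = 1829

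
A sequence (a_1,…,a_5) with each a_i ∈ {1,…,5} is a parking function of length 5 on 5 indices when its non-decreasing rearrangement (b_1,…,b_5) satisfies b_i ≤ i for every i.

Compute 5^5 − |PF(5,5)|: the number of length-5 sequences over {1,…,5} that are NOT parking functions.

|PF| = 1·6^4 = 1×1296 = 1296 (Pollak)
Example (1,5,2,5,3) → sorted (1,2,3,5,5): b_4=5>4, not a PF.
5^5 − 1296 = 3125 − 1296 = 1829

1829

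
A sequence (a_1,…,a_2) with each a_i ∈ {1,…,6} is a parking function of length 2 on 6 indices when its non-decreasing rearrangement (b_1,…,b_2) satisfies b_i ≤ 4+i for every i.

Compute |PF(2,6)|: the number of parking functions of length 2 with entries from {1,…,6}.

|PF| = 5·7^1 = 5 · 7 = 35 [KW]
Check (5,6) → sorted (5,6): b_i ≤ 4+i ∀i, a PF.

35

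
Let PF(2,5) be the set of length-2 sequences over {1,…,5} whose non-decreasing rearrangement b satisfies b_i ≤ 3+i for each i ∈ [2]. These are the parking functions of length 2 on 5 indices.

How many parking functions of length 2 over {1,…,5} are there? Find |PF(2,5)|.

|PF| = (5−2+1)·(5+1)^(2−1) = 4 · 6 = 24 (Konheim–Weiss)
One tuple (4,5) → sorted (4,5): b_i ≤ 3+i ∀i, a PF.

24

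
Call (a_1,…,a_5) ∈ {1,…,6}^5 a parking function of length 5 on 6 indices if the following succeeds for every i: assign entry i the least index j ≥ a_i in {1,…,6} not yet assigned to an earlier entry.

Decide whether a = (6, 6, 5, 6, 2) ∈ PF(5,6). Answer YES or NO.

NO

Order a: b = (2, 5, 6, 6, 6).
  b_1=2 ≤ 2
  b_2=5 > 3
  fails at i=2 ⇒ NO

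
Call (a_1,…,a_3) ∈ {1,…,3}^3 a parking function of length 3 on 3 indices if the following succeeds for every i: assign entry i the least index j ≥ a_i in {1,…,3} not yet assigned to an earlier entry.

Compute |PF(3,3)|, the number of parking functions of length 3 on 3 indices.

Count = 1·4^2 = 1·16 = 16 [KW]
E.g. (1,3,1) → sorted (1,1,3): b_i ≤ i ∀i, a PF.

16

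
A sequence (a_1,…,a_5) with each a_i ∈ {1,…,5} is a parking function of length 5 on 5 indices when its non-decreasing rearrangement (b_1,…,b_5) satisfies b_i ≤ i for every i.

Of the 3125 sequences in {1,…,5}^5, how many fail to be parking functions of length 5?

1829

#PF = (6−5)·6^(5−1) = 1 · 1296 = 1296 (Pollak)
Example (3,3,2,3,4) → sorted (2,3,3,3,4): b_1=2>1, not a PF.
So 3125 − 1296 = 1829 fail.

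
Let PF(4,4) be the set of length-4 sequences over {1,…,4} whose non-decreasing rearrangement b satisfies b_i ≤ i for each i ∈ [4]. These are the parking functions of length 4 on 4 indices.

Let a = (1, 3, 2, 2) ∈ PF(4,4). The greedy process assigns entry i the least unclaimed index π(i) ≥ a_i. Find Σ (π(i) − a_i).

2

Σπ(i) = 1+…+4 = 10; Σa = 1+3+2+2 = 8; disp = 10−8 = 2.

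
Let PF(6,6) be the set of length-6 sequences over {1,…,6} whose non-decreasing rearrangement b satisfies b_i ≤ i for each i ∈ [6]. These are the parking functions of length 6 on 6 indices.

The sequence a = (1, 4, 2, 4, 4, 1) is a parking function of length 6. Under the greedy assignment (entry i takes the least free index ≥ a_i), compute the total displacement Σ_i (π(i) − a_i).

5

Σπ(i) = 1+…+6 = 21; Σa = 1+4+2+4+4+1 = 16; disp = 21−16 = 5.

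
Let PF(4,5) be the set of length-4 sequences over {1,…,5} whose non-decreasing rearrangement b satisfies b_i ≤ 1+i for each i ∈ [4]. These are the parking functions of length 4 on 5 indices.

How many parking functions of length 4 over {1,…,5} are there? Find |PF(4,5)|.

Count = (5−4+1)·(5+1)^(4−1) = 2 · 216 = 432
E.g. (3,1,3,3) → sorted (1,3,3,3): b_i ≤ 1+i ∀i, a PF.

432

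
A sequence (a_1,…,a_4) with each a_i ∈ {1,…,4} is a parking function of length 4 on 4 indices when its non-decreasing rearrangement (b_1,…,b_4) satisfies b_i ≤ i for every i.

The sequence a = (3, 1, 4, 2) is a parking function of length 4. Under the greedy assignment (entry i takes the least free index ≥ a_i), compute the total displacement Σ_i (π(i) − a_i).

Σπ = 4·5/2 = 10 (π permutes [4]); Σa = 3+1+4+2 = 10; disp = 10−10 = 0.

0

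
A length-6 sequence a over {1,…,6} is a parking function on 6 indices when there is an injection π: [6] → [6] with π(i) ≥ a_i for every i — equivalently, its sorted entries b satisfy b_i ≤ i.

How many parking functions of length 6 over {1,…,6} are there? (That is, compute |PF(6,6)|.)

Count = (7−6)·7^(6−1) = 1×16807 = 16807
E.g. (3,1,1,5,3,6) → sorted (1,1,3,3,5,6): b_i ≤ i ∀i, a PF.

16807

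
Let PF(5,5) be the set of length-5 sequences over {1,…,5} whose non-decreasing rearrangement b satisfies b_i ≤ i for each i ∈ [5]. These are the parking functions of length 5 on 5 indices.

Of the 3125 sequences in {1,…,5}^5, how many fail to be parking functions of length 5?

1829

#PF = 1·6^4 = 1·1296 = 1296
One tuple (4,3,2,3,3) → sorted (2,3,3,3,4): b_1=2>1, not a PF.
5^5 − 1296 = 3125 − 1296 = 1829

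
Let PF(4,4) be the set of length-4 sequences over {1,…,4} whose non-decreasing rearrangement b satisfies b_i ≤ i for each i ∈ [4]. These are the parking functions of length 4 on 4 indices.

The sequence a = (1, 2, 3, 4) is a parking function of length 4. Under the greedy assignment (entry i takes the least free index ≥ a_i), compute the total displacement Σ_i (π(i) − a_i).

0

Σπ = 10 ({1..4} each once); Σa = 1+2+3+4 = 10; disp = 10−10 = 0.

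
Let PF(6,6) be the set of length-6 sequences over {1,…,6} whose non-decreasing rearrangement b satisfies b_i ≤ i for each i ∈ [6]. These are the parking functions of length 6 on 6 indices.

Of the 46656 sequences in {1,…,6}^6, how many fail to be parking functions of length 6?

29849

|PF(6,6)| = (6+1−6)·(6+1)^{6−1} = 1·16807 = 16807 (Pollak)
One tuple (6,1,6,5,4,3) → sorted (1,3,4,5,6,6): b_2=3>2, not a PF.
6^6 − 16807 = 46656 − 16807 = 29849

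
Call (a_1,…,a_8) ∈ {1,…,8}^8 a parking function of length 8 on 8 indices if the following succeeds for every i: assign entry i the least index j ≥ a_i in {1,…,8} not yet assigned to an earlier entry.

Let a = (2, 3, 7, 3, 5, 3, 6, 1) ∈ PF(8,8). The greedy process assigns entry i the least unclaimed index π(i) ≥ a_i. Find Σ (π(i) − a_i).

Σπ(i) = 1+…+8 = 36; Σa = 2+3+7+3+5+3+6+1 = 30; disp = 36−30 = 6.

6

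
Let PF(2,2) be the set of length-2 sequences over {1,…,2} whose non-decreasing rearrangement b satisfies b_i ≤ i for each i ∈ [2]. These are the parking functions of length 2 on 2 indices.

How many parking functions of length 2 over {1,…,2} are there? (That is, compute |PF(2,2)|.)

3

Count = (2+1−2)·(2+1)^{2−1} = 1·3 = 3 (Konheim–Weiss)
One tuple (1,1) → sorted (1,1): b_i ≤ i ∀i, a PF.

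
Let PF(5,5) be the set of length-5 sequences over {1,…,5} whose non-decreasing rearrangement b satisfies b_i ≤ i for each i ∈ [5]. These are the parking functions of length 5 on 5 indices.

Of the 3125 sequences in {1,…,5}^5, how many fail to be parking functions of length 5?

1829

|PF| = 1·6^4 = 1·1296 = 1296
E.g. (5,3,3,4,3) → sorted (3,3,3,4,5): b_1=3>1, not a PF.
So 3125 − 1296 = 1829 fail.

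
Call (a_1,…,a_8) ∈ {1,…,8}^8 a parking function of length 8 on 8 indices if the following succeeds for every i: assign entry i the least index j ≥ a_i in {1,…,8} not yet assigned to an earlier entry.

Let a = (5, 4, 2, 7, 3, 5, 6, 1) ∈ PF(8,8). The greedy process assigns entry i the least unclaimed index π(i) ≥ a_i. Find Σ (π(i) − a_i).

3

Σπ = 36 ({1..8} each once); Σa = 5+4+2+7+3+5+6+1 = 33; disp = 36−33 = 3.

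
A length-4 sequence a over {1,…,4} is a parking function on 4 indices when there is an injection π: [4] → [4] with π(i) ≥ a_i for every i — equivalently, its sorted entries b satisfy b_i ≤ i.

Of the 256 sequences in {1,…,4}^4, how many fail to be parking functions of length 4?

|PF(4,4)| = 1·5^3 = 1·125 = 125 (Pollak)
Example (4,2,3,4) → sorted (2,3,4,4): b_1=2>1, not a PF.
Total 256; non-PF = 256−125 = 131

131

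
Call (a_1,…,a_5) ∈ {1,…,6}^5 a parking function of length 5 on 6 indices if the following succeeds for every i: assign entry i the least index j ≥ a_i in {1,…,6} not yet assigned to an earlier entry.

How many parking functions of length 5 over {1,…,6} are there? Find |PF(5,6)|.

4802

#PF = (6+1−5)·(6+1)^{5−1} = 2×2401 = 4802
E.g. (6,5,2,4,2) → sorted (2,2,4,5,6): b_i ≤ 1+i ∀i, a PF.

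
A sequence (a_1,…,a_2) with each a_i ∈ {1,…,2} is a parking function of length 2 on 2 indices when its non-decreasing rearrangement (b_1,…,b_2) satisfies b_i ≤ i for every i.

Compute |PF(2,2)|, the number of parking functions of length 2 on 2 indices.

#PF = 1·3^1 = 1·3 = 3 [KW]
E.g. (2,1) → sorted (1,2): b_i ≤ i ∀i, a PF.

3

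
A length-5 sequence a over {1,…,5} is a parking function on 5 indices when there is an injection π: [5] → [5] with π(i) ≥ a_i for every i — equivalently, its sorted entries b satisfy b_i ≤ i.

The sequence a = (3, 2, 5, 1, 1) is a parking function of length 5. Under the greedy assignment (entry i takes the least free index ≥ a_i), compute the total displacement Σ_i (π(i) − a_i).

3

Σπ = 15 ({1..5} each once); Σa = 3+2+5+1+1 = 12; disp = 15−12 = 3.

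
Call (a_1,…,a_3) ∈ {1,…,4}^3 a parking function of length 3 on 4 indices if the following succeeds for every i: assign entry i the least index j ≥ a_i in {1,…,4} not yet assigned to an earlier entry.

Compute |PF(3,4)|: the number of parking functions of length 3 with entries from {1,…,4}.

#PF = (4−3+1)·(4+1)^(3−1) = 2·25 = 50 [KW]
Example (2,3,3) → sorted (2,3,3): b_i ≤ 1+i ∀i, a PF.

50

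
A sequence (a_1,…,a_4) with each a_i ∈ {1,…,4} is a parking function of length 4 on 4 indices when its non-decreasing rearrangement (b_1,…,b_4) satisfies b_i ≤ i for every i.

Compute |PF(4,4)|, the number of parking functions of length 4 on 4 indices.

Count = (4−4+1)·(4+1)^(4−1) = 1 · 125 = 125 (Konheim–Weiss)
Check (1,2,1,3) → sorted (1,1,2,3): b_i ≤ i ∀i, a PF.

125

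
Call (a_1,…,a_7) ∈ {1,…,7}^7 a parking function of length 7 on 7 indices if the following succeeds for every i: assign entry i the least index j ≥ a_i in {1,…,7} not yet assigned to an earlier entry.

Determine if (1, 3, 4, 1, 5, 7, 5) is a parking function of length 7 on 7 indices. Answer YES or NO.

YES

Rearranged: b = (1, 1, 3, 4, 5, 5, 7).
  b_1=1 ≤ 1
  b_2=1 ≤ 2
  b_3=3 ≤ 3
  b_4=4 ≤ 4
  b_5=5 ≤ 5
  b_6=5 ≤ 6
  b_7=7 ≤ 7
All bounds hold ⇒ YES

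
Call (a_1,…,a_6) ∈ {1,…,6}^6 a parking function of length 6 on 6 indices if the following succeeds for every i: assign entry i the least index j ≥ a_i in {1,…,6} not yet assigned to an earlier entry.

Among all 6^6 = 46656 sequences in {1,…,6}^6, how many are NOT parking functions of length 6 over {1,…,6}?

|PF(6,6)| = 1·7^5 = 1×16807 = 16807
Check (4,6,3,2,3,3) → sorted (2,3,3,3,4,6): b_1=2>1, not a PF.
So 46656 − 16807 = 29849 fail.

29849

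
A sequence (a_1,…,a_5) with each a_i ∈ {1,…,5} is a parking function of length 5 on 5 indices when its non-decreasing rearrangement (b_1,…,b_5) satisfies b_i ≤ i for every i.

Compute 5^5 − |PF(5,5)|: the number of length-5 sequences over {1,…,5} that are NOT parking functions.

1829

#PF = 1·6^4 = 1×1296 = 1296 (Pollak)
E.g. (5,1,4,4,5) → sorted (1,4,4,5,5): b_2=4>2, not a PF.
So 3125 − 1296 = 1829 fail.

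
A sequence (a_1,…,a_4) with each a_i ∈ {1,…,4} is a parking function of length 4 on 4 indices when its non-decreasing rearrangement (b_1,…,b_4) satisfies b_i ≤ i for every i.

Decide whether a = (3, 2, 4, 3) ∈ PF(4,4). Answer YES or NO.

Rearranged: b = (2, 3, 3, 4).
  b_1=2 > 1
  fails at i=1 ⇒ NO

NO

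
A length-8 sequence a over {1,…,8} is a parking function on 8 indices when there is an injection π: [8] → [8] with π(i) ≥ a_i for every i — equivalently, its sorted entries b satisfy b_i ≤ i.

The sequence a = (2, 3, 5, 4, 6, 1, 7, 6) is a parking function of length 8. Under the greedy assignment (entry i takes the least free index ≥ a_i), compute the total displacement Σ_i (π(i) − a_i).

Σπ(i) = 1+…+8 = 36; Σa = 2+3+5+4+6+1+7+6 = 34; disp = 36−34 = 2.

2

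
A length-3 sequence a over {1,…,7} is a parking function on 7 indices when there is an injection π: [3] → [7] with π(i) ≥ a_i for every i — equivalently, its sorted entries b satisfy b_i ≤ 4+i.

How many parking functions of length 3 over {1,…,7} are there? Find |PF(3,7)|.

320

Count = 5·8^2 = 5×64 = 320
Example (2,3,2) → sorted (2,2,3): b_i ≤ 4+i ∀i, a PF.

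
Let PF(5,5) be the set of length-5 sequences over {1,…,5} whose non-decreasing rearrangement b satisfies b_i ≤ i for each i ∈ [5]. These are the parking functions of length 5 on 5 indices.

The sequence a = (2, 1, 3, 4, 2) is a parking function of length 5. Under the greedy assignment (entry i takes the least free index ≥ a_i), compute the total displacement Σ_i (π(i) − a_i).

Σπ = 5·6/2 = 15 (π permutes [5]); Σa = 2+1+3+4+2 = 12; disp = 15−12 = 3.

3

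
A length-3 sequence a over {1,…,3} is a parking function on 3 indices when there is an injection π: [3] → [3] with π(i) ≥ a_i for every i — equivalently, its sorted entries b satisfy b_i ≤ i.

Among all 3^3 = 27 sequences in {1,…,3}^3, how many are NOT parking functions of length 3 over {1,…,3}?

|PF| = (3+1−3)·(3+1)^{3−1} = 1 · 16 = 16 (Konheim–Weiss)
E.g. (3,2,3) → sorted (2,3,3): b_1=2>1, not a PF.
3^3 − 16 = 27 − 16 = 11

11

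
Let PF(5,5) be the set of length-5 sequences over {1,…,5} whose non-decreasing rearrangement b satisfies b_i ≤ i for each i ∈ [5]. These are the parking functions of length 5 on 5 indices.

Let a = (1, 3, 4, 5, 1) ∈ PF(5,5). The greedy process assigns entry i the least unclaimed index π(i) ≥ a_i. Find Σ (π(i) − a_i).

1

Σπ(i) = 1+…+5 = 15; Σa = 1+3+4+5+1 = 14; disp = 15−14 = 1.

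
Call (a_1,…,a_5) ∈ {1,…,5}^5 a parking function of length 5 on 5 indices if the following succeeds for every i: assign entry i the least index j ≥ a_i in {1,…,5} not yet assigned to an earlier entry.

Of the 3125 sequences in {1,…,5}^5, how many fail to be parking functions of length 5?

1829

#PF = (6−5)·6^(5−1) = 1·1296 = 1296 [KW]
One tuple (5,4,5,4,4) → sorted (4,4,4,5,5): b_1=4>1, not a PF.
5^5 − 1296 = 3125 − 1296 = 1829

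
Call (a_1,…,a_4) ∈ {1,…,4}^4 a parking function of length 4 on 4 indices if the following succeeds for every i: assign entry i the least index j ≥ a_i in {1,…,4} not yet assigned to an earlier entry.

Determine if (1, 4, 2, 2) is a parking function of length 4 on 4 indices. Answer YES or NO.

YES

Order a: b = (1, 2, 2, 4).
  b_1=1 ≤ 1
  b_2=2 ≤ 2
  b_3=2 ≤ 3
  b_4=4 ≤ 4
All bounds hold ⇒ YES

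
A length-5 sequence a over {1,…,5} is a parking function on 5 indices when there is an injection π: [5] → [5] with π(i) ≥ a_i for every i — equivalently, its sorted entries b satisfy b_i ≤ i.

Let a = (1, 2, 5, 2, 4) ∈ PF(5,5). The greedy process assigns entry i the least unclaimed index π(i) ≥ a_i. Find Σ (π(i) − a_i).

1

Σπ(i) = 1+…+5 = 15; Σa = 1+2+5+2+4 = 14; disp = 15−14 = 1.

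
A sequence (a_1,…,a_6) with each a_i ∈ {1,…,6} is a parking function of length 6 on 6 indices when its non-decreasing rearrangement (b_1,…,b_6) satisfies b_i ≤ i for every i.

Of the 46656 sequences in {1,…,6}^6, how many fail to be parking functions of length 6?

29849

|PF(6,6)| = (6+1−6)·(6+1)^{6−1} = 1×16807 = 16807
Example (6,5,2,6,1,3) → sorted (1,2,3,5,6,6): b_4=5>4, not a PF.
So 46656 − 16807 = 29849 fail.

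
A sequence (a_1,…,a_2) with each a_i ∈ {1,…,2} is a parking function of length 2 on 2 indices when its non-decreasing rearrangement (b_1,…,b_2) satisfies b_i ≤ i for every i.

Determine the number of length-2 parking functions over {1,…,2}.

3

Count = 1·3^1 = 1×3 = 3
One tuple (2,1) → sorted (1,2): b_i ≤ i ∀i, a PF.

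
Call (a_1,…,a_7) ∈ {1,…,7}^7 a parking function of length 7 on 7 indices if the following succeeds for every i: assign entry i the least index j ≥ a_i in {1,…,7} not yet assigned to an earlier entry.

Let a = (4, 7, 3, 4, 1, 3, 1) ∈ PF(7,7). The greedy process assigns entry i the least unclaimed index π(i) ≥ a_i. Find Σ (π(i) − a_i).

5

Σπ(i) = 1+…+7 = 28; Σa = 4+7+3+4+1+3+1 = 23; disp = 28−23 = 5.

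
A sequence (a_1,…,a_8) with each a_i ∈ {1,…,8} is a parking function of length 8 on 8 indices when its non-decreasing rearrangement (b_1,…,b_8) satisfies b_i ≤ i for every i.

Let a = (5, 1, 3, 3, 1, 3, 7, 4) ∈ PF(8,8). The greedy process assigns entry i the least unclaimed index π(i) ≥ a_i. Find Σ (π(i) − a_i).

9

Σπ = 8·9/2 = 36 (π permutes [8]); Σa = 5+1+3+3+1+3+7+4 = 27; disp = 36−27 = 9.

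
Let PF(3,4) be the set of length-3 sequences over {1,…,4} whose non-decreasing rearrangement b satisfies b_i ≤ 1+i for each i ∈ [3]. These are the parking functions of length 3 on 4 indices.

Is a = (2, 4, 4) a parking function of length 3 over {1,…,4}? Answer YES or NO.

NO

Rearranged: b = (2, 4, 4).
  b_1=2 ≤ 2
  b_2=4 > 3
  fails at i=2 ⇒ NO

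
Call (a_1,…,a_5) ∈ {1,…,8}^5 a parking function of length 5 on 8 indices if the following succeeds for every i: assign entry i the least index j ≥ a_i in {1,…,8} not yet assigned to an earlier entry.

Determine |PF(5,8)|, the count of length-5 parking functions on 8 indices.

26244

Count = (8+1−5)·(8+1)^{5−1} = 4·6561 = 26244 (Konheim–Weiss)
Example (8,5,7,4,4) → sorted (4,4,5,7,8): b_i ≤ 3+i ∀i, a PF.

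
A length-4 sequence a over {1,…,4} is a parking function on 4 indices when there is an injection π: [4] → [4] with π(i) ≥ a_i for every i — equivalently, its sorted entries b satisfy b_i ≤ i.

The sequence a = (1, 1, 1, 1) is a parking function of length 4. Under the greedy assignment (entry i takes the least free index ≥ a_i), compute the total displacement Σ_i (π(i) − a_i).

6

Σπ = 10 ({1..4} each once); Σa = 1+1+1+1 = 4; disp = 10−4 = 6.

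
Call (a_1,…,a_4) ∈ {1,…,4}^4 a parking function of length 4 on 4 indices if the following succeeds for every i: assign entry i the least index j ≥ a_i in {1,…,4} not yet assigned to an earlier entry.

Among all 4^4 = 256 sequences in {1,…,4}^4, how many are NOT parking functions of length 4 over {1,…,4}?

|PF| = 1·5^3 = 1 · 125 = 125 [KW]
E.g. (2,4,3,4) → sorted (2,3,4,4): b_1=2>1, not a PF.
So 256 − 125 = 131 fail.

131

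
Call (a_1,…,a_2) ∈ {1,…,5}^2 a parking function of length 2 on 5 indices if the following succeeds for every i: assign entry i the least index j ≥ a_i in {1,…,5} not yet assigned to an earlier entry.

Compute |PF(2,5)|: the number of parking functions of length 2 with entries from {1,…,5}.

|PF| = (5+1−2)·(5+1)^{2−1} = 4×6 = 24 (Konheim–Weiss)
Check (4,2) → sorted (2,4): b_i ≤ 3+i ∀i, a PF.

24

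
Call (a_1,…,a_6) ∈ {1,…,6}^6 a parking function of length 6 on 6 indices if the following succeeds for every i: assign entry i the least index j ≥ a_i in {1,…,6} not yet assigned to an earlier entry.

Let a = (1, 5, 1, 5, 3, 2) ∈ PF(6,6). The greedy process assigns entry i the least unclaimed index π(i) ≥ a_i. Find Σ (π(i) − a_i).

Σπ = 6·7/2 = 21 (π permutes [6]); Σa = 1+5+1+5+3+2 = 17; disp = 21−17 = 4.

4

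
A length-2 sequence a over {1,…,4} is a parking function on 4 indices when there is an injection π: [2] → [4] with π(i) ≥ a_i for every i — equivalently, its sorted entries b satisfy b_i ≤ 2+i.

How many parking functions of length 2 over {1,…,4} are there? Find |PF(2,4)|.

|PF| = (4+1−2)·(4+1)^{2−1} = 3×5 = 15 (Konheim–Weiss)
Example (3,4) → sorted (3,4): b_i ≤ 2+i ∀i, a PF.

15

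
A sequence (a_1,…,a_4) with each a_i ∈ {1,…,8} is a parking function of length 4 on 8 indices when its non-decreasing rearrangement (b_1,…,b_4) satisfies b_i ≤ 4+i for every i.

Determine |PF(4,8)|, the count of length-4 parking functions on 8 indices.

3645

|PF| = 5·9^3 = 5·729 = 3645 (Konheim–Weiss)
E.g. (3,3,2,4) → sorted (2,3,3,4): b_i ≤ 4+i ∀i, a PF.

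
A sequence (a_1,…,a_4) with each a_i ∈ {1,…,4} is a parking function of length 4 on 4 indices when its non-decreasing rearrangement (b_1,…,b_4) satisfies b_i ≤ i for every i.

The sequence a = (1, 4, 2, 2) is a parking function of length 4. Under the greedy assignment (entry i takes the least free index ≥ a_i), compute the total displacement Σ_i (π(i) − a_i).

1

Σπ = 10 ({1..4} each once); Σa = 1+4+2+2 = 9; disp = 10−9 = 1.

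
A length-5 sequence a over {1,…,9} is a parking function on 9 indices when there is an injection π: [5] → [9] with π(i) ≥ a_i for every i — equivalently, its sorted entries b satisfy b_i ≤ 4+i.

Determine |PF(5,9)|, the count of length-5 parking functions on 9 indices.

Count = (9−5+1)·(9+1)^(5−1) = 5 · 10000 = 50000 (Pollak)
Check (8,2,7,2,7) → sorted (2,2,7,7,8): b_i ≤ 4+i ∀i, a PF.

50000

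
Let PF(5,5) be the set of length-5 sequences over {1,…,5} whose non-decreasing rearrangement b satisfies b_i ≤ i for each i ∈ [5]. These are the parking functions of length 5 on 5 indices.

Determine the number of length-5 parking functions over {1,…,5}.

|PF(5,5)| = (6−5)·6^(5−1) = 1×1296 = 1296
Check (1,1,1,4,5) → sorted (1,1,1,4,5): b_i ≤ i ∀i, a PF.

1296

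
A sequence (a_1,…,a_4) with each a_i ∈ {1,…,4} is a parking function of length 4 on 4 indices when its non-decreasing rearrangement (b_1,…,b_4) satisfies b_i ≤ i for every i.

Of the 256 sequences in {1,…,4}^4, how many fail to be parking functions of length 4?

131

Count = 1·5^3 = 1·125 = 125 [KW]
Check (2,3,4,4) → sorted (2,3,4,4): b_1=2>1, not a PF.
4^4 − 125 = 256 − 125 = 131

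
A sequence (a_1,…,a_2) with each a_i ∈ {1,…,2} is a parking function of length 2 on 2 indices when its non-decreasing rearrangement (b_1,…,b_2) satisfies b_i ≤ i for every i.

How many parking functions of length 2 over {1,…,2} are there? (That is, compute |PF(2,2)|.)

|PF(2,2)| = (2+1−2)·(2+1)^{2−1} = 1×3 = 3 (Pollak)
One tuple (1,1) → sorted (1,1): b_i ≤ i ∀i, a PF.

3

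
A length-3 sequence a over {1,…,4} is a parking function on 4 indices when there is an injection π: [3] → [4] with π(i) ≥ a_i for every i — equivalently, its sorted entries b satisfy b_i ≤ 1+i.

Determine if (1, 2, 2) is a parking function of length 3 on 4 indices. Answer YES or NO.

Sorted: b = (1, 2, 2).
  b_1=1 ≤ 2
  b_2=2 ≤ 3
  b_3=2 ≤ 4
All bounds hold ⇒ YES

YES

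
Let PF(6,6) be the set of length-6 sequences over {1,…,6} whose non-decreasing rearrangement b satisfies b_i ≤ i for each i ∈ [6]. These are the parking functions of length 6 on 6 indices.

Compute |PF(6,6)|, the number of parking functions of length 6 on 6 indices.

16807

#PF = (6−6+1)·(6+1)^(6−1) = 1 · 16807 = 16807 (Pollak)
E.g. (1,3,1,4,6,3) → sorted (1,1,3,3,4,6): b_i ≤ i ∀i, a PF.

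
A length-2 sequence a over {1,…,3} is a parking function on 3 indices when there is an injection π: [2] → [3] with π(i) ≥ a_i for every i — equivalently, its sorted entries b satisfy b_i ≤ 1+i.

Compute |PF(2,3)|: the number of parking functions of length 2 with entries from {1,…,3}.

#PF = 2·4^1 = 2·4 = 8
E.g. (1,1) → sorted (1,1): b_i ≤ 1+i ∀i, a PF.

8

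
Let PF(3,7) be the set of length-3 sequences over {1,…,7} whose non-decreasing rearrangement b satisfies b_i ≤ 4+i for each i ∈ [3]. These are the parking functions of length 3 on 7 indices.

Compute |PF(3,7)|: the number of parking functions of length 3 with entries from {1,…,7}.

|PF(3,7)| = (7+1−3)·(7+1)^{3−1} = 5 · 64 = 320 (Konheim–Weiss)
Example (2,7,4) → sorted (2,4,7): b_i ≤ 4+i ∀i, a PF.

320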